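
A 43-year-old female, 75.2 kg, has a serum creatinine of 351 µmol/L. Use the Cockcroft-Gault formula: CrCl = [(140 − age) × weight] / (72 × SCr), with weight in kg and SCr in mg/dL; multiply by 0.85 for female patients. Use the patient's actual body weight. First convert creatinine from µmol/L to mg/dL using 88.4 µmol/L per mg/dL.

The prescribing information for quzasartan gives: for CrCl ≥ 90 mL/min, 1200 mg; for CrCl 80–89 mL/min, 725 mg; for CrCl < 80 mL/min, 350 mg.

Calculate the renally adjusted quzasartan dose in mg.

SCr = 351 / 88.4 = 3.971 mg/dL
CrCl = (140 − 43) × 75.2 / (72 × 3.971) × 0.85 = 7294.4 / 285.91 × 0.85 ≈ 21.7 mL/min
CrCl ≈ 22 mL/min → bracket < 80 mL/min.
Dose for this bracket: 350 mg.

350 mg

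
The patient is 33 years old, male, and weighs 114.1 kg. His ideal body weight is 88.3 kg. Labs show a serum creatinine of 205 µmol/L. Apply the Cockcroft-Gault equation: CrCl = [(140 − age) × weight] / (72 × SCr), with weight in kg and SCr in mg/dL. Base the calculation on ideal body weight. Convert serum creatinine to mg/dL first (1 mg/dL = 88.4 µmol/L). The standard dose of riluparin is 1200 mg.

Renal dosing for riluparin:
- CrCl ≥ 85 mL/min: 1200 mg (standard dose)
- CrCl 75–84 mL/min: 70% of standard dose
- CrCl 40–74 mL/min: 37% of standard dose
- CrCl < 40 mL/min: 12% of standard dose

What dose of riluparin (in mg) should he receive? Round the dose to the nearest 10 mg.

440 mg

SCr = 205 / 88.4 = 2.319 mg/dL
CrCl = (140 − 33) × 88.3 / (72 × 2.319) = 9448.1 / 166.97 ≈ 56.6 mL/min
CrCl ≈ 57 mL/min → bracket 40–74 mL/min.
37% of 1200 mg = 444 mg → 440 mg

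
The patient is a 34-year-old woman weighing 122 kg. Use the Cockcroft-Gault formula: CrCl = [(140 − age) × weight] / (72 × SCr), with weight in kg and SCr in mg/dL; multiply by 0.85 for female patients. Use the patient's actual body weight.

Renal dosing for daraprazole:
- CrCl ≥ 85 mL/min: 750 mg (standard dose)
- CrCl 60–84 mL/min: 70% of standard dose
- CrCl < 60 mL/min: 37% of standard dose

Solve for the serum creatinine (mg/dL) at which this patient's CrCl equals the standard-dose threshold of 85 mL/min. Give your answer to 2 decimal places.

1.80 mg/dL

Standard dose requires CrCl ≥ 85 mL/min.
Set (140 − 34) × 122 × 0.85 / (72 × SCr) = 85
SCr = (140 − 34) × 122 × 0.85 / (72 × 85) = 1.796 mg/dL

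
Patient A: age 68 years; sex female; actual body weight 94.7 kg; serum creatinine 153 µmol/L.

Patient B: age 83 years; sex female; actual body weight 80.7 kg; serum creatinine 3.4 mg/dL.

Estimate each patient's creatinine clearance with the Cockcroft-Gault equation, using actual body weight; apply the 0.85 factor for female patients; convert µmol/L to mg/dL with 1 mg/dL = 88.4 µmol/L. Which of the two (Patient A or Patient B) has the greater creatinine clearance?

Patient A

Patient A: SCr = 153 / 88.4 = 1.731 mg/dL
Patient A: CrCl = (140 − 68) × 94.7 / (72 × 1.731) × 0.85 = 6818.4 / 124.63 × 0.85 ≈ 46.5 mL/min
Patient B: CrCl = (140 − 83) × 80.7 / (72 × 3.4) × 0.85 = 4599.9 / 244.80 × 0.85 ≈ 16.0 mL/min
46.5 vs 16.0 mL/min → Patient A is higher.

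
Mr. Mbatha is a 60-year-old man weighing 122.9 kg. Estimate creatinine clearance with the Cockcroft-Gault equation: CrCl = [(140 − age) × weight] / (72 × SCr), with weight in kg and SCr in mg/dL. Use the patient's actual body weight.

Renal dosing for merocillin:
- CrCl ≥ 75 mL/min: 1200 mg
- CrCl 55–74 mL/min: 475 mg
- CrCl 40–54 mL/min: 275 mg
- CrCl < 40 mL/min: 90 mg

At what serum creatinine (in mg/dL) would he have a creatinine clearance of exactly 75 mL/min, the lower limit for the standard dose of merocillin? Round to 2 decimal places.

1.82 mg/dL

Standard dose requires CrCl ≥ 75 mL/min.
Set (140 − 60) × 122.9 / (72 × SCr) = 75
SCr = (140 − 60) × 122.9 / (72 × 75) = 1.821 mg/dL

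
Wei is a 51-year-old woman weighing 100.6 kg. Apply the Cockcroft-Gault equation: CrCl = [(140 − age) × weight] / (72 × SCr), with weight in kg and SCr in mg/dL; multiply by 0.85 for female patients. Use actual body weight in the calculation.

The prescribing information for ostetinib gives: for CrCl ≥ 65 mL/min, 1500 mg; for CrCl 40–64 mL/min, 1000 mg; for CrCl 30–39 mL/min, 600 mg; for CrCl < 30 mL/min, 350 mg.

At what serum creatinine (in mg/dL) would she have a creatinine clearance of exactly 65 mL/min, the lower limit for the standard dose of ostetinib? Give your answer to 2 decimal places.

Standard dose requires CrCl ≥ 65 mL/min.
Set (140 − 51) × 100.6 × 0.85 / (72 × SCr) = 65
SCr = (140 − 51) × 100.6 × 0.85 / (72 × 65) = 1.626 mg/dL

1.63 mg/dL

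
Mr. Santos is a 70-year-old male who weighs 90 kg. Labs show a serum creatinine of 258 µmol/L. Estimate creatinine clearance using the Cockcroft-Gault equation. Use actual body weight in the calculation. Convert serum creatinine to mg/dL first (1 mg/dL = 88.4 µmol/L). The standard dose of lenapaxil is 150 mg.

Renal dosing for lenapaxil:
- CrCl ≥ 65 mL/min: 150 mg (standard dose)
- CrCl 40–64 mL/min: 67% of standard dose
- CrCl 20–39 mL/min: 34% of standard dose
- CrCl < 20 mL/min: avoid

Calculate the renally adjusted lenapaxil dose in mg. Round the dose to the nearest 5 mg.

SCr = 258 / 88.4 = 2.919 mg/dL
CrCl = (140 − 70) × 90 / (72 × 2.919) = 6300.0 / 210.17 ≈ 30.0 mL/min
CrCl ≈ 30 mL/min → bracket 20–39 mL/min.
34% of 150 mg = 51 mg → 50 mg

50 mg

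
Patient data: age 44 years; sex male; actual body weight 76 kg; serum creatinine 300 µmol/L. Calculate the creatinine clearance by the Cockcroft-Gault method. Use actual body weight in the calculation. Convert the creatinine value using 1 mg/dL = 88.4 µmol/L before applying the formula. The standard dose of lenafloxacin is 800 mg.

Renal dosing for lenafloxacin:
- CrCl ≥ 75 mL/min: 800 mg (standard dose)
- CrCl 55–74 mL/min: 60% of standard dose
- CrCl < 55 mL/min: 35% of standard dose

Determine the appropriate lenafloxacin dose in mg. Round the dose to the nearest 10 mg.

SCr = 300 / 88.4 = 3.394 mg/dL
CrCl = (140 − 44) × 76 / (72 × 3.394) = 7296.0 / 244.37 ≈ 29.9 mL/min
CrCl ≈ 30 mL/min → bracket < 55 mL/min.
35% of 800 mg = 280 mg

280 mg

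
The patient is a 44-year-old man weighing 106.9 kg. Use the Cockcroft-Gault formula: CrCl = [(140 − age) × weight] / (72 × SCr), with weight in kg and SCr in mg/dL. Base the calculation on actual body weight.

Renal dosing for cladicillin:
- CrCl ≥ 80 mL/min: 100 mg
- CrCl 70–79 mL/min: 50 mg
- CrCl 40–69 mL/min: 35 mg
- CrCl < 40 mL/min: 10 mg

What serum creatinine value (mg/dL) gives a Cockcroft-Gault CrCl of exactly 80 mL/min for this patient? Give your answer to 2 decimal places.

Standard dose requires CrCl ≥ 80 mL/min.
Set (140 − 44) × 106.9 / (72 × SCr) = 80
SCr = (140 − 44) × 106.9 / (72 × 80) = 1.782 mg/dL

1.78 mg/dL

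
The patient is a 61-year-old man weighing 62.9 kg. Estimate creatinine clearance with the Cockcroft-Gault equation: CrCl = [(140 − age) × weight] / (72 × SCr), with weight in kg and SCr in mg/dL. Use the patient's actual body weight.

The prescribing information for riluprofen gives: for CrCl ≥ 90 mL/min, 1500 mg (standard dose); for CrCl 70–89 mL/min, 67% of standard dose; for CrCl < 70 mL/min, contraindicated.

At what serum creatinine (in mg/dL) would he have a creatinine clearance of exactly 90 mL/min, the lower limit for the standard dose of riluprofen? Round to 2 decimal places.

Standard dose requires CrCl ≥ 90 mL/min.
Set (140 − 61) × 62.9 / (72 × SCr) = 90
SCr = (140 − 61) × 62.9 / (72 × 90) = 0.767 mg/dL

0.77 mg/dL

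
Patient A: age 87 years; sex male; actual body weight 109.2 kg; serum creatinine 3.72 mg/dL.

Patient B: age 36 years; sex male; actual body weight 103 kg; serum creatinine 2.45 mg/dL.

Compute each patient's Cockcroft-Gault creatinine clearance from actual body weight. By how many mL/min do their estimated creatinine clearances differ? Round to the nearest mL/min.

Patient A: CrCl = (140 − 87) × 109.2 / (72 × 3.72) = 5787.6 / 267.84 ≈ 21.6 mL/min
Patient B: CrCl = (140 − 36) × 103 / (72 × 2.45) = 10712.0 / 176.40 ≈ 60.7 mL/min
|21.6 − 60.7| = 39.1 mL/min

39 mL/min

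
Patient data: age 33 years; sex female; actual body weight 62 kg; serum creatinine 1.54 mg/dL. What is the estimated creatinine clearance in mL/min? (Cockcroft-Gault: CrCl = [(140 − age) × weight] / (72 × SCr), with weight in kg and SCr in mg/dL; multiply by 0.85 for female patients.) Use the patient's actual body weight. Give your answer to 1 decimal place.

CrCl = (140 − 33) × 62 / (72 × 1.54) × 0.85 = 6634.0 / 110.88 × 0.85 ≈ 50.9 mL/min

50.9 mL/min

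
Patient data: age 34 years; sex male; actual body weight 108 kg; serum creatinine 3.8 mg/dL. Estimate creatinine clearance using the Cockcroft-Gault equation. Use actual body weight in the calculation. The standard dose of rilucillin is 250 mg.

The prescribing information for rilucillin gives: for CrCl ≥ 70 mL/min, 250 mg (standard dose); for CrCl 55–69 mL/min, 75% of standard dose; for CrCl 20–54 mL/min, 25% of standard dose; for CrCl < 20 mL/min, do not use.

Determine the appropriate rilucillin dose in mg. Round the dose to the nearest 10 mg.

60 mg

CrCl = (140 − 34) × 108 / (72 × 3.8) = 11448.0 / 273.60 ≈ 41.8 mL/min
CrCl ≈ 42 mL/min → bracket 20–54 mL/min.
25% of 250 mg = 62.5 mg → 60 mg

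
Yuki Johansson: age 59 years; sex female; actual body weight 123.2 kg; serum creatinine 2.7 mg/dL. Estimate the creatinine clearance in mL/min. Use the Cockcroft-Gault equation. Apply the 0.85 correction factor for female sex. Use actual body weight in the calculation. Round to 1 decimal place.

43.6 mL/min

CrCl = (140 − 59) × 123.2 / (72 × 2.7) × 0.85 = 9979.2 / 194.40 × 0.85 ≈ 43.6 mL/min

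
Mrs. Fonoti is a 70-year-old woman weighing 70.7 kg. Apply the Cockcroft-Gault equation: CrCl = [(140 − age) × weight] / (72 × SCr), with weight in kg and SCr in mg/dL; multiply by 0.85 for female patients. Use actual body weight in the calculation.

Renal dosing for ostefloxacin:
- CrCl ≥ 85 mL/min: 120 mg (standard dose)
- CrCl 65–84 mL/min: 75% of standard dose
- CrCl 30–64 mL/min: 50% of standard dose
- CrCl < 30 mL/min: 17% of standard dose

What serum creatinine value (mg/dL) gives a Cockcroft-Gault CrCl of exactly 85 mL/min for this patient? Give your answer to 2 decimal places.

0.69 mg/dL

Standard dose requires CrCl ≥ 85 mL/min.
Set (140 − 70) × 70.7 × 0.85 / (72 × SCr) = 85
SCr = (140 − 70) × 70.7 × 0.85 / (72 × 85) = 0.687 mg/dL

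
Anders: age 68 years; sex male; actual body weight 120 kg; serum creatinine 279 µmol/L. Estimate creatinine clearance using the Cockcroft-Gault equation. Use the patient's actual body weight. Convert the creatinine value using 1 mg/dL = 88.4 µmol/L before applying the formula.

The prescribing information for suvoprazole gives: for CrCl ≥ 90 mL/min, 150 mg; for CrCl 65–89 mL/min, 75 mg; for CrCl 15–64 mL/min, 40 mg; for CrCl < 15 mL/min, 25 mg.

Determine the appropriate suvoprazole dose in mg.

40 mg

SCr = 279 / 88.4 = 3.156 mg/dL
CrCl = (140 − 68) × 120 / (72 × 3.156) = 8640.0 / 227.23 ≈ 38.0 mL/min
CrCl ≈ 38 mL/min → bracket 15–64 mL/min.
Dose for this bracket: 40 mg.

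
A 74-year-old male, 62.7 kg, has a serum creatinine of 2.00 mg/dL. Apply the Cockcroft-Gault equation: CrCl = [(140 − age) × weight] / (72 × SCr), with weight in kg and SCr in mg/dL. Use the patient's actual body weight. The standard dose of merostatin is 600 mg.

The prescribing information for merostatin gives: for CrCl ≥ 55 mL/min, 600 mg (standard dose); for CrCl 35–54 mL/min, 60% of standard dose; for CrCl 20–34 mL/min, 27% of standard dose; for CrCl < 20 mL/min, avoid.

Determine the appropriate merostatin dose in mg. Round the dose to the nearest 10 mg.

CrCl = (140 − 74) × 62.7 / (72 × 2) = 4138.2 / 144.00 ≈ 28.7 mL/min
CrCl ≈ 29 mL/min → bracket 20–34 mL/min.
27% of 600 mg = 162 mg → 160 mg

160 mg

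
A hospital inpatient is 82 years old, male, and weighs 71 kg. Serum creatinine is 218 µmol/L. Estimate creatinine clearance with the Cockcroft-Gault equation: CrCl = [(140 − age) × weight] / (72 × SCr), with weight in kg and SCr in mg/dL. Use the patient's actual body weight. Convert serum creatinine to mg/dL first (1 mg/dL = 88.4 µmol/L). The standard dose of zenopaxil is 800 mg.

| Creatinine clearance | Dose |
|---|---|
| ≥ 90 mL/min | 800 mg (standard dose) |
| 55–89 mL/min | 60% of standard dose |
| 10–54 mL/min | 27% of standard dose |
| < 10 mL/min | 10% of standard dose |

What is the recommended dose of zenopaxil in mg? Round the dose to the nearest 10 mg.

SCr = 218 / 88.4 = 2.466 mg/dL
CrCl = (140 − 82) × 71 / (72 × 2.466) = 4118.0 / 177.55 ≈ 23.2 mL/min
CrCl ≈ 23 mL/min → bracket 10–54 mL/min.
27% of 800 mg = 216 mg → 220 mg

220 mg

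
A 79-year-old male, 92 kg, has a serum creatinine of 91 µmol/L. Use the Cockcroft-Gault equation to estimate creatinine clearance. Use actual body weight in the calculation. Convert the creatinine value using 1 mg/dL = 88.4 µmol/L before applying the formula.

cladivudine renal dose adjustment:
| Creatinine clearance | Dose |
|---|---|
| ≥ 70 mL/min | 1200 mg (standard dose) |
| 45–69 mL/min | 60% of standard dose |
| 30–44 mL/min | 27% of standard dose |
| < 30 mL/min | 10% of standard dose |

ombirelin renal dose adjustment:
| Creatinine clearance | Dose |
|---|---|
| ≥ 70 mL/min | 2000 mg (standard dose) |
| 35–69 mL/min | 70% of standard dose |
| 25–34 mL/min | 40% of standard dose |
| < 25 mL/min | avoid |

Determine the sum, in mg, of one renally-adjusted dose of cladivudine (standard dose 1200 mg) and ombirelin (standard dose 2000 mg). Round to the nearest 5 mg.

SCr = 91 / 88.4 = 1.029 mg/dL
CrCl = (140 − 79) × 92 / (72 × 1.029) = 5612.0 / 74.09 ≈ 75.7 mL/min
CrCl ≈ 76 mL/min.
cladivudine: ≥ 70 mL/min → 100% of 1200 mg = 1200 mg.
ombirelin: ≥ 70 mL/min → 100% of 2000 mg = 2000 mg.
Total = 1200 + 2000 = 3200 mg.

3200 mg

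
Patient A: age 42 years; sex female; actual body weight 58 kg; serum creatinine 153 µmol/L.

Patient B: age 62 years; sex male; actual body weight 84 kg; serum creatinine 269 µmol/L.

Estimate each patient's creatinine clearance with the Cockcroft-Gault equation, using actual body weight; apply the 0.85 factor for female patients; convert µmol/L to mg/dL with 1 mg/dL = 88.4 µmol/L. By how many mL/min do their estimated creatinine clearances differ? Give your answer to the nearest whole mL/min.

Patient A: SCr = 153 / 88.4 = 1.731 mg/dL
Patient A: CrCl = (140 − 42) × 58 / (72 × 1.731) × 0.85 = 5684.0 / 124.63 × 0.85 ≈ 38.8 mL/min
Patient B: SCr = 269 / 88.4 = 3.043 mg/dL
Patient B: CrCl = (140 − 62) × 84 / (72 × 3.043) = 6552.0 / 219.10 ≈ 29.9 mL/min
|38.8 − 29.9| = 8.9 mL/min

9 mL/min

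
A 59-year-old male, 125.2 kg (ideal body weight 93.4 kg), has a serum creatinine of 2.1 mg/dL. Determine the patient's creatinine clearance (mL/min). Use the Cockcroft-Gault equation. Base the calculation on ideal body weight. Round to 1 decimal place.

50.0 mL/min

CrCl = (140 − 59) × 93.4 / (72 × 2.1) = 7565.4 / 151.20 ≈ 50.0 mL/min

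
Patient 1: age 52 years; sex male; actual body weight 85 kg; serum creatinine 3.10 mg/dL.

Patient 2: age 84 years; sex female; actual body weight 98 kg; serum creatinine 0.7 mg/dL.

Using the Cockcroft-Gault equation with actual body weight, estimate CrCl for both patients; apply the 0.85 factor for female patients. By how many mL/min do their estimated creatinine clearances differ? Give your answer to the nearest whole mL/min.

59 mL/min

Patient 1: CrCl = (140 − 52) × 85 / (72 × 3.1) = 7480.0 / 223.20 ≈ 33.5 mL/min
Patient 2: CrCl = (140 − 84) × 98 / (72 × 0.7) × 0.85 = 5488.0 / 50.40 × 0.85 ≈ 92.6 mL/min
|33.5 − 92.6| = 59.1 mL/min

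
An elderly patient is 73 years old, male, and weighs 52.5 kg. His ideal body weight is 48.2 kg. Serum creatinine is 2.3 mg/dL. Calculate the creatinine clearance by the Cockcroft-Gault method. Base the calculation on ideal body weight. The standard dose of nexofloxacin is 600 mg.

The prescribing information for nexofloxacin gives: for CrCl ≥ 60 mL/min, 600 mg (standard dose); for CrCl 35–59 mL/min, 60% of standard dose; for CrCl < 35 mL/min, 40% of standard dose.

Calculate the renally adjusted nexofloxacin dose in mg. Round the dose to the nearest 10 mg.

240 mg

CrCl = (140 − 73) × 48.2 / (72 × 2.3) = 3229.4 / 165.60 ≈ 19.5 mL/min
CrCl ≈ 20 mL/min → bracket < 35 mL/min.
40% of 600 mg = 240 mg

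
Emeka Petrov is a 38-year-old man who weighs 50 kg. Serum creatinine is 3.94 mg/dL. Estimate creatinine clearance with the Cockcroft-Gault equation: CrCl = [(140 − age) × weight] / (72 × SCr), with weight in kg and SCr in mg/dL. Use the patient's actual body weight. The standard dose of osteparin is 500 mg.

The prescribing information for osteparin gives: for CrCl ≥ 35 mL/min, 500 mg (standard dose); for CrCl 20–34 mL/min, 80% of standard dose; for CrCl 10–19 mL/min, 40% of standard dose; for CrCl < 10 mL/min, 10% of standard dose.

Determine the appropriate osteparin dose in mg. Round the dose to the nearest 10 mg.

200 mg

CrCl = (140 − 38) × 50 / (72 × 3.94) = 5100.0 / 283.68 ≈ 18.0 mL/min
CrCl ≈ 18 mL/min → bracket 10–19 mL/min.
40% of 500 mg = 200 mg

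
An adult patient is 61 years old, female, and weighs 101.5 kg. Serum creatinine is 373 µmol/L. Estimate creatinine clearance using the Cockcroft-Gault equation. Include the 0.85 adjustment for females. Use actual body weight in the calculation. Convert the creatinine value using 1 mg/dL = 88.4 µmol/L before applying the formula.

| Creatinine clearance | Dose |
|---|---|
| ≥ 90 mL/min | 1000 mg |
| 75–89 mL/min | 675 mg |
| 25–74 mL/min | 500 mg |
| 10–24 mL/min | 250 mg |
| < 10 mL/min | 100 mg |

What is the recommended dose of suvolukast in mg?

250 mg

SCr = 373 / 88.4 = 4.219 mg/dL
CrCl = (140 − 61) × 101.5 / (72 × 4.219) × 0.85 = 8018.5 / 303.77 × 0.85 ≈ 22.4 mL/min
CrCl ≈ 22 mL/min → bracket 10–24 mL/min.
Dose for this bracket: 250 mg.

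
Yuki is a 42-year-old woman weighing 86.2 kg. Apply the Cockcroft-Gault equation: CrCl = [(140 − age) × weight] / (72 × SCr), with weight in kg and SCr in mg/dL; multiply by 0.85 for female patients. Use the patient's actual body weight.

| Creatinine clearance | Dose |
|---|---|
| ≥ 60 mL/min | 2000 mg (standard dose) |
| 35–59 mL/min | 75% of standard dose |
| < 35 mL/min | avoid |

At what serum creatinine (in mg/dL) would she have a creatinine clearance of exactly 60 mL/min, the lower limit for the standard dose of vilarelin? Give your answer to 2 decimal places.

1.66 mg/dL

Standard dose requires CrCl ≥ 60 mL/min.
Set (140 − 42) × 86.2 × 0.85 / (72 × SCr) = 60
SCr = (140 − 42) × 86.2 × 0.85 / (72 × 60) = 1.662 mg/dL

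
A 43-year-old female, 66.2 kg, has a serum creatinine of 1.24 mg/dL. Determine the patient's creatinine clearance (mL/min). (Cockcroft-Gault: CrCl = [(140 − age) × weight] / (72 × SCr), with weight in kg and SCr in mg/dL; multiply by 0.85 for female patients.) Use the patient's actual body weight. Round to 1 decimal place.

61.1 mL/min

CrCl = (140 − 43) × 66.2 / (72 × 1.24) × 0.85 = 6421.4 / 89.28 × 0.85 ≈ 61.1 mL/min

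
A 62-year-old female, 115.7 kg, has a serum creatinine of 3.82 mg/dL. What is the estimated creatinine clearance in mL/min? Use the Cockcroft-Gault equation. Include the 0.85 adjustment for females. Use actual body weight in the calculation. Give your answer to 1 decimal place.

CrCl = (140 − 62) × 115.7 / (72 × 3.82) × 0.85 = 9024.6 / 275.04 × 0.85 ≈ 27.9 mL/min

27.9 mL/min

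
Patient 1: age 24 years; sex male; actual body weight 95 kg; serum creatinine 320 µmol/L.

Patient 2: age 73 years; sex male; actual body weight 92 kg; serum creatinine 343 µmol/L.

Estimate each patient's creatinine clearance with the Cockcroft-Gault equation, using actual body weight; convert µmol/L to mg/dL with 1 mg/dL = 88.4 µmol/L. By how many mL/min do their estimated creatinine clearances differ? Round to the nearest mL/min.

20 mL/min

Patient 1: SCr = 320 / 88.4 = 3.62 mg/dL
Patient 1: CrCl = (140 − 24) × 95 / (72 × 3.62) = 11020.0 / 260.64 ≈ 42.3 mL/min
Patient 2: SCr = 343 / 88.4 = 3.88 mg/dL
Patient 2: CrCl = (140 − 73) × 92 / (72 × 3.88) = 6164.0 / 279.36 ≈ 22.1 mL/min
|42.3 − 22.1| = 20.2 mL/min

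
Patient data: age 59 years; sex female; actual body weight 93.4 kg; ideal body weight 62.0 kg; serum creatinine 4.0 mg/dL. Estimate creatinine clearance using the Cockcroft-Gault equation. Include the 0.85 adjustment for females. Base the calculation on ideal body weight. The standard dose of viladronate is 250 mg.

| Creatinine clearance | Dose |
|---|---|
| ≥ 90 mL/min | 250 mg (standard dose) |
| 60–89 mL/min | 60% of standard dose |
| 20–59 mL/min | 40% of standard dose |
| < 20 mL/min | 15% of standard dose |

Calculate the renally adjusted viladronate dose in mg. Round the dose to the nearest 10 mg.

CrCl = (140 − 59) × 62 / (72 × 4) × 0.85 = 5022.0 / 288.00 × 0.85 ≈ 14.8 mL/min
CrCl ≈ 15 mL/min → bracket < 20 mL/min.
15% of 250 mg = 37.5 mg → 40 mg

40 mg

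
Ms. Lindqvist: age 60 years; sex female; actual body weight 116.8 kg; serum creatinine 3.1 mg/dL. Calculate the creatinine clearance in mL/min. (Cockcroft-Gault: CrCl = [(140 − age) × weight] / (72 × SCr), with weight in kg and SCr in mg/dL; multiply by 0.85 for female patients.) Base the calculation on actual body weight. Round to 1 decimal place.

CrCl = (140 − 60) × 116.8 / (72 × 3.1) × 0.85 = 9344.0 / 223.20 × 0.85 ≈ 35.6 mL/min

35.6 mL/min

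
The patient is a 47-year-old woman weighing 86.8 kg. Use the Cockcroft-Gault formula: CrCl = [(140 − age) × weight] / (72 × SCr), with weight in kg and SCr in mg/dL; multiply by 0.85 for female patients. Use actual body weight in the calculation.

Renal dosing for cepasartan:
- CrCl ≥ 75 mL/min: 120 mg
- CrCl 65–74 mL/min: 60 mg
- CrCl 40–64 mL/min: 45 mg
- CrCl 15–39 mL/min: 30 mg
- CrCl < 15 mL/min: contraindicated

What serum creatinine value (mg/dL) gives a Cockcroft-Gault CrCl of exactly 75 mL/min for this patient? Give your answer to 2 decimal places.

1.27 mg/dL

Standard dose requires CrCl ≥ 75 mL/min.
Set (140 − 47) × 86.8 × 0.85 / (72 × SCr) = 75
SCr = (140 − 47) × 86.8 × 0.85 / (72 × 75) = 1.271 mg/dL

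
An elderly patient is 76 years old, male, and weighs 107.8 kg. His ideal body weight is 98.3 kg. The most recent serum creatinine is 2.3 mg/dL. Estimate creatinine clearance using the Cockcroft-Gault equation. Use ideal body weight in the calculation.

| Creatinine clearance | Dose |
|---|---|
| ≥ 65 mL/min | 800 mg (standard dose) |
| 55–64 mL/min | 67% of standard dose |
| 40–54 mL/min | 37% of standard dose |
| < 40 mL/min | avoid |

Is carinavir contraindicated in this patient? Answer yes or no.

CrCl = (140 − 76) × 98.3 / (72 × 2.3) = 6291.2 / 165.60 ≈ 38.0 mL/min
CrCl ≈ 38 mL/min, which is < 40 mL/min.

yes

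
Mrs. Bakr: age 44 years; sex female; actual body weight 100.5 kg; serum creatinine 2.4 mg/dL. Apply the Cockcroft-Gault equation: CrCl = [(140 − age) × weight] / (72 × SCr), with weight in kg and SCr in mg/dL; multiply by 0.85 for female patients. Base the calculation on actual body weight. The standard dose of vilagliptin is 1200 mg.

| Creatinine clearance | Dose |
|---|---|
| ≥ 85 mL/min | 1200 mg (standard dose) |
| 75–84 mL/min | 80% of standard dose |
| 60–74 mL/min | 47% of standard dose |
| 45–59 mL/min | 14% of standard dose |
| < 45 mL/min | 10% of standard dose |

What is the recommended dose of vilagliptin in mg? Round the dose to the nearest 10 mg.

CrCl = (140 − 44) × 100.5 / (72 × 2.4) × 0.85 = 9648.0 / 172.80 × 0.85 ≈ 47.5 mL/min
CrCl ≈ 47 mL/min → bracket 45–59 mL/min.
14% of 1200 mg = 168 mg → 170 mg

170 mg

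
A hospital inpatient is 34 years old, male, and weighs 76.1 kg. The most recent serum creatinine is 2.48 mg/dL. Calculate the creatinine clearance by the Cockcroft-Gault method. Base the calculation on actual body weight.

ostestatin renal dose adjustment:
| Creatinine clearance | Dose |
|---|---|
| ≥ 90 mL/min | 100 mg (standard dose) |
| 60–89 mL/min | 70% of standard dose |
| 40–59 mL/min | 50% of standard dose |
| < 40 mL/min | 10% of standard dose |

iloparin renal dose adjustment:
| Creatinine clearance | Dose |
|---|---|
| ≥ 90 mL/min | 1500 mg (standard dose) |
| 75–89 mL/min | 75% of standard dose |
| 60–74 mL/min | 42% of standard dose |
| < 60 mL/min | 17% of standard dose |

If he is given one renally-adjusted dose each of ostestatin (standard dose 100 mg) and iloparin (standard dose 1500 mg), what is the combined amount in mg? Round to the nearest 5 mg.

CrCl = (140 − 34) × 76.1 / (72 × 2.48) = 8066.6 / 178.56 ≈ 45.2 mL/min
CrCl ≈ 45 mL/min.
ostestatin: 40–59 mL/min → 50% of 100 mg = 50 mg.
iloparin: < 60 mL/min → 17% of 1500 mg = 255 mg.
Total = 50 + 255 = 305 mg.

305 mg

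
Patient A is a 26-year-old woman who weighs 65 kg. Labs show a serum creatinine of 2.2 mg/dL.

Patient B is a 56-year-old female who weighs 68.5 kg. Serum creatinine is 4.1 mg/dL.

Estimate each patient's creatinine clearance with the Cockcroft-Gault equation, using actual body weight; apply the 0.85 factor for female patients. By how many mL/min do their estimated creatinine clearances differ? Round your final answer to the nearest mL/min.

Patient A: CrCl = (140 − 26) × 65 / (72 × 2.2) × 0.85 = 7410.0 / 158.40 × 0.85 ≈ 39.8 mL/min
Patient B: CrCl = (140 − 56) × 68.5 / (72 × 4.1) × 0.85 = 5754.0 / 295.20 × 0.85 ≈ 16.6 mL/min
|39.8 − 16.6| = 23.2 mL/min

23 mL/min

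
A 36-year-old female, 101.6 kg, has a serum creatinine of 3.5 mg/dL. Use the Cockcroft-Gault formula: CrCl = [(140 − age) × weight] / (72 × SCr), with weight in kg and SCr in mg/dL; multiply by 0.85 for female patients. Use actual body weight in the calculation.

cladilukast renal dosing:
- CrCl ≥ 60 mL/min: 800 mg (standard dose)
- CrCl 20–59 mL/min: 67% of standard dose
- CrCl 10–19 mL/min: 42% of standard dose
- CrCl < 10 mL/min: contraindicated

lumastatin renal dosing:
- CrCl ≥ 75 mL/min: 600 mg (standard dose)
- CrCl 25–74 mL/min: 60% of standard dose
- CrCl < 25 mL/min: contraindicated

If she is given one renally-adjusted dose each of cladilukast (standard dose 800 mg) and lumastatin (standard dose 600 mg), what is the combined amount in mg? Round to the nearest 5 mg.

CrCl = (140 − 36) × 101.6 / (72 × 3.5) × 0.85 = 10566.4 / 252.00 × 0.85 ≈ 35.6 mL/min
CrCl ≈ 36 mL/min.
cladilukast: 20–59 mL/min → 67% of 800 mg = 536 mg.
lumastatin: 25–74 mL/min → 60% of 600 mg = 360 mg.
Total = 536 + 360 = 896 mg.

895 mg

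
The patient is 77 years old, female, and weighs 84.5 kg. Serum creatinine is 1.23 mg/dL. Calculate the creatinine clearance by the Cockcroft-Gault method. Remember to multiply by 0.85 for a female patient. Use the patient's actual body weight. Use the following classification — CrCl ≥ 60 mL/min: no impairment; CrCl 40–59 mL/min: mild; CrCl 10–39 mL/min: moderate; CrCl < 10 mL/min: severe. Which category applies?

mild

CrCl = (140 − 77) × 84.5 / (72 × 1.23) × 0.85 = 5323.5 / 88.56 × 0.85 ≈ 51.1 mL/min
51 mL/min falls in the 'mild' range.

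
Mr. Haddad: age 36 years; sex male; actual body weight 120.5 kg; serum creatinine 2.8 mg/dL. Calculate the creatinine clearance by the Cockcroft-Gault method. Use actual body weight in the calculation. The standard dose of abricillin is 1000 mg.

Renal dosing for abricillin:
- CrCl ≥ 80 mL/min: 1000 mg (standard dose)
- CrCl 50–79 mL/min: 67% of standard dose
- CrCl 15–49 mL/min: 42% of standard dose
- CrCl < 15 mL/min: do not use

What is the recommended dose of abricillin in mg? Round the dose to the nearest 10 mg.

670 mg

CrCl = (140 − 36) × 120.5 / (72 × 2.8) = 12532.0 / 201.60 ≈ 62.2 mL/min
CrCl ≈ 62 mL/min → bracket 50–79 mL/min.
67% of 1000 mg = 670 mg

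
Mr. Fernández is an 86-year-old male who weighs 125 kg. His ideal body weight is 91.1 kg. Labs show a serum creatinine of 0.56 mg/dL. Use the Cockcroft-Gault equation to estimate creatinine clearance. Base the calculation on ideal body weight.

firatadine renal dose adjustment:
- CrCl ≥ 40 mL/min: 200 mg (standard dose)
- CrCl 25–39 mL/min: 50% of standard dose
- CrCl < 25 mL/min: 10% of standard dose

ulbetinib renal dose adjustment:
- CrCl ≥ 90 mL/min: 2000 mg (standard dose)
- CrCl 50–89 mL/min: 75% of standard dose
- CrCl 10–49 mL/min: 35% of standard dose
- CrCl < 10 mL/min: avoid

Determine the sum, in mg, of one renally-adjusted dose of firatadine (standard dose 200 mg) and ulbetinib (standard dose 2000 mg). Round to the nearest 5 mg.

2200 mg

CrCl = (140 − 86) × 91.1 / (72 × 0.56) = 4919.4 / 40.32 ≈ 122.0 mL/min
CrCl ≈ 122 mL/min.
firatadine: ≥ 40 mL/min → 100% of 200 mg = 200 mg.
ulbetinib: ≥ 90 mL/min → 100% of 2000 mg = 2000 mg.
Total = 200 + 2000 = 2200 mg.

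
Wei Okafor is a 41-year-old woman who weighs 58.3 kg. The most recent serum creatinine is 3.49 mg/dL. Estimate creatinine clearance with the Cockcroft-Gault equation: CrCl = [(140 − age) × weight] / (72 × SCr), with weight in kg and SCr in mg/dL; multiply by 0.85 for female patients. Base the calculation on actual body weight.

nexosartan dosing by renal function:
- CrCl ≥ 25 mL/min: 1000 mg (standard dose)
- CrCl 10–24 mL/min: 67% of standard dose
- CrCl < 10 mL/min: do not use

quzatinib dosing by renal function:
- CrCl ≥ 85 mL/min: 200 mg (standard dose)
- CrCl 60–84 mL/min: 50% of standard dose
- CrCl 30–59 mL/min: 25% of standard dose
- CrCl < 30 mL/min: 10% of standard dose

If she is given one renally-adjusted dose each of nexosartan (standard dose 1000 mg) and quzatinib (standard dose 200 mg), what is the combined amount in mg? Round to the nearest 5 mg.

690 mg

CrCl = (140 − 41) × 58.3 / (72 × 3.49) × 0.85 = 5771.7 / 251.28 × 0.85 ≈ 19.5 mL/min
CrCl ≈ 20 mL/min.
nexosartan: 10–24 mL/min → 67% of 1000 mg = 670 mg.
quzatinib: < 30 mL/min → 10% of 200 mg = 20 mg.
Total = 670 + 20 = 690 mg.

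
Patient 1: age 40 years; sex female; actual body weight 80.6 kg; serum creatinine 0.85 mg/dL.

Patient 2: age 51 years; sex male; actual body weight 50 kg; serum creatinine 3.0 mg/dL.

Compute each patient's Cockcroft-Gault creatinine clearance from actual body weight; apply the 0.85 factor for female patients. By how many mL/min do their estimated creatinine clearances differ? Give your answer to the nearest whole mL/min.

Patient 1: CrCl = (140 − 40) × 80.6 / (72 × 0.85) × 0.85 = 8060.0 / 61.20 × 0.85 ≈ 111.9 mL/min
Patient 2: CrCl = (140 − 51) × 50 / (72 × 3) = 4450.0 / 216.00 ≈ 20.6 mL/min
|111.9 − 20.6| = 91.3 mL/min

91 mL/min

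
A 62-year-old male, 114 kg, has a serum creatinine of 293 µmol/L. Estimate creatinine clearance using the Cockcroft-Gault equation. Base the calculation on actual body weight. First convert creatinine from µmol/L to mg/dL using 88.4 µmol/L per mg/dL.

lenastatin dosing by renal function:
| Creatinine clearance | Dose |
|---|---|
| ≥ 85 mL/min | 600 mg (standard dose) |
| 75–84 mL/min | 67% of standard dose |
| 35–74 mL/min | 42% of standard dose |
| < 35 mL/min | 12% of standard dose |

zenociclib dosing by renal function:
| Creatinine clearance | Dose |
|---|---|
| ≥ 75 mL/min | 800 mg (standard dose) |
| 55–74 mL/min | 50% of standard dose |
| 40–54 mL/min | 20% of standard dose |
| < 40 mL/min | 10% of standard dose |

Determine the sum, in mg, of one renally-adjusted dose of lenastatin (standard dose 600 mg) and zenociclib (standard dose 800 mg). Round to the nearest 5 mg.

330 mg

SCr = 293 / 88.4 = 3.314 mg/dL
CrCl = (140 − 62) × 114 / (72 × 3.314) = 8892.0 / 238.61 ≈ 37.3 mL/min
CrCl ≈ 37 mL/min.
lenastatin: 35–74 mL/min → 42% of 600 mg = 252 mg.
zenociclib: < 40 mL/min → 10% of 800 mg = 80 mg.
Total = 252 + 80 = 332 mg.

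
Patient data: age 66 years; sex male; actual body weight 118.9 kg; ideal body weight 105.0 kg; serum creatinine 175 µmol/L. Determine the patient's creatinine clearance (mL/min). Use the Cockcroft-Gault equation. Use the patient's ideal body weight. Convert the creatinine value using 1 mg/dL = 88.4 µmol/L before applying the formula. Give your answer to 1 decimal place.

SCr = 175 / 88.4 = 1.98 mg/dL
CrCl = (140 − 66) × 105 / (72 × 1.98) = 7770.0 / 142.56 ≈ 54.5 mL/min

54.5 mL/min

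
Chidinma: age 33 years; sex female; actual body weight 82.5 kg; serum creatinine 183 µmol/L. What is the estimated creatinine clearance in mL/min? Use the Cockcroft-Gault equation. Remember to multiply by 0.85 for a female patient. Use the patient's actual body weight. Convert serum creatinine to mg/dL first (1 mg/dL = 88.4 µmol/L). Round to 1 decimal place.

50.3 mL/min

SCr = 183 / 88.4 = 2.07 mg/dL
CrCl = (140 − 33) × 82.5 / (72 × 2.07) × 0.85 = 8827.5 / 149.04 × 0.85 ≈ 50.3 mL/min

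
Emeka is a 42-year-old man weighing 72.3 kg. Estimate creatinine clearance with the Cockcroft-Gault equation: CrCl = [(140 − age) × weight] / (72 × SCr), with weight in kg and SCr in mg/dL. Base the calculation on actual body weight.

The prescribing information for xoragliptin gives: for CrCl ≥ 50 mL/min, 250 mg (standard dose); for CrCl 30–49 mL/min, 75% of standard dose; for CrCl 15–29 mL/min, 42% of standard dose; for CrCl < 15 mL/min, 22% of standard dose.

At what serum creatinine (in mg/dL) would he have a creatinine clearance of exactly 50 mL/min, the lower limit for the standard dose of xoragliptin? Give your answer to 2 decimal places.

1.97 mg/dL

Standard dose requires CrCl ≥ 50 mL/min.
Set (140 − 42) × 72.3 / (72 × SCr) = 50
SCr = (140 − 42) × 72.3 / (72 × 50) = 1.968 mg/dL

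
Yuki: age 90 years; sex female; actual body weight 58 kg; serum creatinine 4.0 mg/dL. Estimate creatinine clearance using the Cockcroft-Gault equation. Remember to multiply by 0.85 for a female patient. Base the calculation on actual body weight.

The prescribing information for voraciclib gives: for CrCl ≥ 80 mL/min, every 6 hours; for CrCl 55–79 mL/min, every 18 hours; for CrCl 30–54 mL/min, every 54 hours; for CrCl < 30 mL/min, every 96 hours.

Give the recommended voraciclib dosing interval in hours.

every 96 hours

CrCl = (140 − 90) × 58 / (72 × 4) × 0.85 = 2900.0 / 288.00 × 0.85 ≈ 8.6 mL/min
CrCl ≈ 9 mL/min → bracket < 30 mL/min → every 96 hours.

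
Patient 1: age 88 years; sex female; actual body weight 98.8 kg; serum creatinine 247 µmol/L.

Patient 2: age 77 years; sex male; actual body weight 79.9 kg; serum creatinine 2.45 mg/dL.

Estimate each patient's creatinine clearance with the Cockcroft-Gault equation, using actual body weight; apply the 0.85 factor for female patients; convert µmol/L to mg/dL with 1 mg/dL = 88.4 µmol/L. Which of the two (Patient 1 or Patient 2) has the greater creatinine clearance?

Patient 1: SCr = 247 / 88.4 = 2.794 mg/dL
Patient 1: CrCl = (140 − 88) × 98.8 / (72 × 2.794) × 0.85 = 5137.6 / 201.17 × 0.85 ≈ 21.7 mL/min
Patient 2: CrCl = (140 − 77) × 79.9 / (72 × 2.45) = 5033.7 / 176.40 ≈ 28.5 mL/min
21.7 vs 28.5 mL/min → Patient 2 is higher.

Patient 2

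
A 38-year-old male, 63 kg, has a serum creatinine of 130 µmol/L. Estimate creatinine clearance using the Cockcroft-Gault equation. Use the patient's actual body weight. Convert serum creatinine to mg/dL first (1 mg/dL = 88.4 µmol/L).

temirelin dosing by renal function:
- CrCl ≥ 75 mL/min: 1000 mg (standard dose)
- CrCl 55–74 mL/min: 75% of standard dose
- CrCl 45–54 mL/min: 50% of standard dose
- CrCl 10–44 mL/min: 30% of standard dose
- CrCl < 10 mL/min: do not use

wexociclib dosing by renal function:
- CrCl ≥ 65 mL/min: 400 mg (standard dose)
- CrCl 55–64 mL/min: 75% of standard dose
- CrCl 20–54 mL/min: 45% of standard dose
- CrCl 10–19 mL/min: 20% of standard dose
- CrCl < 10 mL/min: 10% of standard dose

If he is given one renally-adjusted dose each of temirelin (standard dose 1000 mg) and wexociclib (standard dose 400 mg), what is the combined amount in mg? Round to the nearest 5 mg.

1050 mg

SCr = 130 / 88.4 = 1.471 mg/dL
CrCl = (140 − 38) × 63 / (72 × 1.471) = 6426.0 / 105.91 ≈ 60.7 mL/min
CrCl ≈ 61 mL/min.
temirelin: 55–74 mL/min → 75% of 1000 mg = 750 mg.
wexociclib: 55–64 mL/min → 75% of 400 mg = 300 mg.
Total = 750 + 300 = 1050 mg.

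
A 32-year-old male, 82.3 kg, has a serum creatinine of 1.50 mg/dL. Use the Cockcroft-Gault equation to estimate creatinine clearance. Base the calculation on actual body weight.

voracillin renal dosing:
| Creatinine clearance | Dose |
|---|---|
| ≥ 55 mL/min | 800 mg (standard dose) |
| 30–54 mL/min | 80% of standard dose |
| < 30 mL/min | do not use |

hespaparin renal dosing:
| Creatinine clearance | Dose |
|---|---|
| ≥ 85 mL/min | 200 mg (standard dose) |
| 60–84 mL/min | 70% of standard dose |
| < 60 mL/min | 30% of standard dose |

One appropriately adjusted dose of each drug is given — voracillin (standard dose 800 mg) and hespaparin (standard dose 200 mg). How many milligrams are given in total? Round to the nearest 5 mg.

940 mg

CrCl = (140 − 32) × 82.3 / (72 × 1.5) = 8888.4 / 108.00 ≈ 82.3 mL/min
CrCl ≈ 82 mL/min.
voracillin: ≥ 55 mL/min → 100% of 800 mg = 800 mg.
hespaparin: 60–84 mL/min → 70% of 200 mg = 140 mg.
Total = 800 + 140 = 940 mg.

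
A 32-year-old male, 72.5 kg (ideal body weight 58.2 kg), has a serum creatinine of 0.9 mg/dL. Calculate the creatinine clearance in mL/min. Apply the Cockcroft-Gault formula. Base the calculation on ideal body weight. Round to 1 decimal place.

CrCl = (140 − 32) × 58.2 / (72 × 0.9) = 6285.6 / 64.80 ≈ 97.0 mL/min

97.0 mL/min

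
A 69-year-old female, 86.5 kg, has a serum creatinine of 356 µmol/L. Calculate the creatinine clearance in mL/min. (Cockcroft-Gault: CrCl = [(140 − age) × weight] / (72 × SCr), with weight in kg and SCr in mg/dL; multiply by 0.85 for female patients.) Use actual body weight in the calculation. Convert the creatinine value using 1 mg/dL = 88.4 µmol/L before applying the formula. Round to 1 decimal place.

SCr = 356 / 88.4 = 4.027 mg/dL
CrCl = (140 − 69) × 86.5 / (72 × 4.027) × 0.85 = 6141.5 / 289.94 × 0.85 ≈ 18.0 mL/min

18.0 mL/min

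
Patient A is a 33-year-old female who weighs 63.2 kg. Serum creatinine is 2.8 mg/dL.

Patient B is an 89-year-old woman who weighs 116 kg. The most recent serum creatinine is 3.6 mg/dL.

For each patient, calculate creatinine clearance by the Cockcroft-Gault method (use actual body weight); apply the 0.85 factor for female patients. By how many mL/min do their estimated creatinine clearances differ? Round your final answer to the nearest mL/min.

9 mL/min

Patient A: CrCl = (140 − 33) × 63.2 / (72 × 2.8) × 0.85 = 6762.4 / 201.60 × 0.85 ≈ 28.5 mL/min
Patient B: CrCl = (140 − 89) × 116 / (72 × 3.6) × 0.85 = 5916.0 / 259.20 × 0.85 ≈ 19.4 mL/min
|28.5 − 19.4| = 9.1 mL/min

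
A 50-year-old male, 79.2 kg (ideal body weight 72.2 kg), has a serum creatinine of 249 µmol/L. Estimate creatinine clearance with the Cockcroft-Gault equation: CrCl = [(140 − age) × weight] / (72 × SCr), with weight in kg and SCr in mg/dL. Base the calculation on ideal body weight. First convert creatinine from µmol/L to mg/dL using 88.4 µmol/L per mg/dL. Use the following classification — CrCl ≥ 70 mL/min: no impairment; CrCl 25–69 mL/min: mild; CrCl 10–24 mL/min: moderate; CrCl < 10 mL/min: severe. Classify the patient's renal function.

mild

SCr = 249 / 88.4 = 2.817 mg/dL
CrCl = (140 − 50) × 72.2 / (72 × 2.817) = 6498.0 / 202.82 ≈ 32.0 mL/min
32 mL/min falls in the 'mild' range.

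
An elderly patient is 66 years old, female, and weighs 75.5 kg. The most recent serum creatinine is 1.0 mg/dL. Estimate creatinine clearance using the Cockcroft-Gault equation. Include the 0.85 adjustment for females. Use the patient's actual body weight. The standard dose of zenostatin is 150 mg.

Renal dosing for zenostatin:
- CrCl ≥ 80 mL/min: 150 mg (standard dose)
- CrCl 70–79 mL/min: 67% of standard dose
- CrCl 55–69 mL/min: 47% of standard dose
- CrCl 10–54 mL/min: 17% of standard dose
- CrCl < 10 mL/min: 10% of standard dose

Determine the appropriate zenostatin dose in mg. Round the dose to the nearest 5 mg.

70 mg

CrCl = (140 − 66) × 75.5 / (72 × 1) × 0.85 = 5587.0 / 72.00 × 0.85 ≈ 66.0 mL/min
CrCl ≈ 66 mL/min → bracket 55–69 mL/min.
47% of 150 mg = 70.5 mg → 70 mg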